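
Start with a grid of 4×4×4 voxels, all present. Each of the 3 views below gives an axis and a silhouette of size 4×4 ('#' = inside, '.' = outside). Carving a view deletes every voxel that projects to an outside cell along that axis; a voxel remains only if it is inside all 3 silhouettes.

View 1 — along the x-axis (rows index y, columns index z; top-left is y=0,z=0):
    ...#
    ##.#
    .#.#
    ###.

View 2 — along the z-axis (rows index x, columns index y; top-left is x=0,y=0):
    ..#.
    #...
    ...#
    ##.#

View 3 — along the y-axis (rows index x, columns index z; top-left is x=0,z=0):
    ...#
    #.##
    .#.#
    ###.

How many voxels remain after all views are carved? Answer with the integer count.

remaining voxels: 8

start: 4×4×4 = 64 voxels
carve view 1 (along x, YZ-mask fill 9/16): 36 voxels remain
carve view 2 (along z, XY-mask fill 6/16): 13 voxels remain
carve view 3 (along y, XZ-mask fill 9/16): 8 voxels remain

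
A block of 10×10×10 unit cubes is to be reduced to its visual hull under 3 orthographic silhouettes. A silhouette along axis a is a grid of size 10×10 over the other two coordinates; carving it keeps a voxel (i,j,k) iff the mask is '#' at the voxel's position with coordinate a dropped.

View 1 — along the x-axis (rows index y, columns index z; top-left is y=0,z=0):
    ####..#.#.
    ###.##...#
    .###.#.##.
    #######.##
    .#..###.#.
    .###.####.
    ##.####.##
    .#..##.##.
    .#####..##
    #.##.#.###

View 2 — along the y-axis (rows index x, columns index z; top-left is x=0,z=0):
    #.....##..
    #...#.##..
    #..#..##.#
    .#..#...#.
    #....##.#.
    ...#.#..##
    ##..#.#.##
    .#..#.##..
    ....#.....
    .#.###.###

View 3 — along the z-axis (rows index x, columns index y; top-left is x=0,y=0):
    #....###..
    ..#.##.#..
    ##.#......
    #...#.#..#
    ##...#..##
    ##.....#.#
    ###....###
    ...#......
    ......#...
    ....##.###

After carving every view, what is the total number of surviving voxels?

full grid |V| = 1000
V1 x: intersect with YZ mask (66 set) -- 660 left
V2 y: intersect with XZ mask (41 set) -- 260 left
V3 z: intersect with XY mask (37 set) -- 104 left

|visual hull| = 104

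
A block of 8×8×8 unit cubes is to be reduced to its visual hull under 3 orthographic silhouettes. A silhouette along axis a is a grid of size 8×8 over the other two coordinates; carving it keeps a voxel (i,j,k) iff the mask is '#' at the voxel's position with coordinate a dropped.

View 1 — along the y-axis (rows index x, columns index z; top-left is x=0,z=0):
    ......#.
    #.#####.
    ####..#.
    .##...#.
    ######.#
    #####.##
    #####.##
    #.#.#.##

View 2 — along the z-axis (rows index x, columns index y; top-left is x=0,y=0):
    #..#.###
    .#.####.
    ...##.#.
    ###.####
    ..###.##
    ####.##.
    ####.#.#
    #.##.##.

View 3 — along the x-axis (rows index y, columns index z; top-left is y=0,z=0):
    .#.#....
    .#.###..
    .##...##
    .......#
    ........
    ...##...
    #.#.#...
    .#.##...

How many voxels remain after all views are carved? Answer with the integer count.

before carving: 512 voxels (8×8×8)
[1] y-view keeps 41 columns → grid now 328
[2] z-view keeps 42 columns → grid now 215
[3] x-view keeps 19 columns → grid now 65

65 voxels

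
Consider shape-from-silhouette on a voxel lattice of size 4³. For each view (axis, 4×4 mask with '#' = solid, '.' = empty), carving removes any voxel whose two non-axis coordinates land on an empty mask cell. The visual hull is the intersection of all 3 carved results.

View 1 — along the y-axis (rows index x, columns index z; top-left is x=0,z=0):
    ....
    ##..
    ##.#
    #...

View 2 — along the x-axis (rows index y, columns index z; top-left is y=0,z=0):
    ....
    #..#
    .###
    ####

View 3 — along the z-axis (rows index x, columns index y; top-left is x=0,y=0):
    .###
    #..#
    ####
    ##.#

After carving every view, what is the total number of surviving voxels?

start: 4×4×4 = 64 voxels
V1 y: intersect with XZ mask (6 set) -- 24 left
V2 x: intersect with YZ mask (9 set) -- 13 left
V3 z: intersect with XY mask (12 set) -- 11 left

|visual hull| = 11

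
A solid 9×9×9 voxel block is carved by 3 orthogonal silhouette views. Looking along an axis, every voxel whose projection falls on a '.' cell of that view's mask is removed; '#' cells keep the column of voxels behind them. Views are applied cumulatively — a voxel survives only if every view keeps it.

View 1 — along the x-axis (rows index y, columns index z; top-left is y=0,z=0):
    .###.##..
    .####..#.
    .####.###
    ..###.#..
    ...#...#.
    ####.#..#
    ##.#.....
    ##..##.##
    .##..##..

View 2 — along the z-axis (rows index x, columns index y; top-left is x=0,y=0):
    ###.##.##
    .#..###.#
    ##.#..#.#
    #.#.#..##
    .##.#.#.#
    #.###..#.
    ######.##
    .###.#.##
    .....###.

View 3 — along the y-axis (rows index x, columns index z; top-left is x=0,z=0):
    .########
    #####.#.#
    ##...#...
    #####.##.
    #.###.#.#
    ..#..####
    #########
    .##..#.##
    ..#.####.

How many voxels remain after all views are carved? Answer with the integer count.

voxel count = 164

initial block: 9^3 = 729
  1. axis=0 (YZ plane), |mask|=42  ⇒  voxels=378
  2. axis=2 (XY plane), |mask|=49  ⇒  voxels=231
  3. axis=1 (XZ plane), |mask|=55  ⇒  voxels=164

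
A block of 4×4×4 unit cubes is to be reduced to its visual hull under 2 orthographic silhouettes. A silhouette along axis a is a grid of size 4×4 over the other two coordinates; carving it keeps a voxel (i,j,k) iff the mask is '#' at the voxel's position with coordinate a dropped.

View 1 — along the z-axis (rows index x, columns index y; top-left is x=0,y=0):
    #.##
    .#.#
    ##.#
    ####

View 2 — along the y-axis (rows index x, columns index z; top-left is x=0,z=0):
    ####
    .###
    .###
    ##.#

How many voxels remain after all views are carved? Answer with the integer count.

|visual hull| = 39

initial block: 4^3 = 64
carve view 1 (along z, XY-mask fill 12/16): 48 voxels remain
carve view 2 (along y, XZ-mask fill 13/16): 39 voxels remain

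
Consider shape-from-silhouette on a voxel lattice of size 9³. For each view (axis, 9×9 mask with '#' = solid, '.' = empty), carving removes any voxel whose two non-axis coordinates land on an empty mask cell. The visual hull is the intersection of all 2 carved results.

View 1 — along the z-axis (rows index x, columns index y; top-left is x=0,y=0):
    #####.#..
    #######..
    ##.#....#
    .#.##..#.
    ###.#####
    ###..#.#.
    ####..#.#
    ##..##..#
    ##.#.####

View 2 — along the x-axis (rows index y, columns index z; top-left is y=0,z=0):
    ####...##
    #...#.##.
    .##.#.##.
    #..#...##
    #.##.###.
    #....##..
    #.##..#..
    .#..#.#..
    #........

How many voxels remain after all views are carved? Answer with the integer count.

remaining voxels: 215

full grid |V| = 729
carve view 1 (along z, XY-mask fill 52/81): 468 voxels remain
carve view 2 (along x, YZ-mask fill 36/81): 215 voxels remain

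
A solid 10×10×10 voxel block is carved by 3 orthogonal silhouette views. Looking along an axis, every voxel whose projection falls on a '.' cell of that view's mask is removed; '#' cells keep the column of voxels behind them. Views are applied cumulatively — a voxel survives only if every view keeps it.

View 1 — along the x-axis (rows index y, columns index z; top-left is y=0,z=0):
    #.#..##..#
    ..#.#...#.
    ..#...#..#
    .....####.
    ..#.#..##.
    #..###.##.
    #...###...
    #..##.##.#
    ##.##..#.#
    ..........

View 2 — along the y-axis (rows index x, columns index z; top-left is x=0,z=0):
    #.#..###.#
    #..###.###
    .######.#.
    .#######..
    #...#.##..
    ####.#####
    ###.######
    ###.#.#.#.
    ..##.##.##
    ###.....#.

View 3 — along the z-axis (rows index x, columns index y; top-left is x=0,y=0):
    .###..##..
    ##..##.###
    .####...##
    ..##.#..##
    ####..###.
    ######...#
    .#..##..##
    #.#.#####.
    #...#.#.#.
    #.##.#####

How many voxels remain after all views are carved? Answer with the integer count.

remaining voxels: 160

initial block: 10^3 = 1000
step 1: project along x, AND mask (41/100) → |grid| = 410
step 2: project along y, AND mask (65/100) → |grid| = 270
step 3: project along z, AND mask (61/100) → |grid| = 160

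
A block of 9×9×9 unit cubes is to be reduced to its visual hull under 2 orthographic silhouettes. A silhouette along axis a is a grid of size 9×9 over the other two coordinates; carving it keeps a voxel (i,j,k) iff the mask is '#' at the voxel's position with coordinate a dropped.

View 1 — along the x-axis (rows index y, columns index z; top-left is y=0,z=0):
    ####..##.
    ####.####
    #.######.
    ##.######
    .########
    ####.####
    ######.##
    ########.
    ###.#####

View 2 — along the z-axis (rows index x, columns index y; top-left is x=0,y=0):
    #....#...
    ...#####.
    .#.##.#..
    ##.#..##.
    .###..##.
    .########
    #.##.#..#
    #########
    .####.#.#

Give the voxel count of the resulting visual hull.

remaining voxels: 379

before carving: 729 voxels (9×9×9)
carve view 1 (along x, YZ-mask fill 69/81): 621 voxels remain
carve view 2 (along z, XY-mask fill 49/81): 379 voxels remain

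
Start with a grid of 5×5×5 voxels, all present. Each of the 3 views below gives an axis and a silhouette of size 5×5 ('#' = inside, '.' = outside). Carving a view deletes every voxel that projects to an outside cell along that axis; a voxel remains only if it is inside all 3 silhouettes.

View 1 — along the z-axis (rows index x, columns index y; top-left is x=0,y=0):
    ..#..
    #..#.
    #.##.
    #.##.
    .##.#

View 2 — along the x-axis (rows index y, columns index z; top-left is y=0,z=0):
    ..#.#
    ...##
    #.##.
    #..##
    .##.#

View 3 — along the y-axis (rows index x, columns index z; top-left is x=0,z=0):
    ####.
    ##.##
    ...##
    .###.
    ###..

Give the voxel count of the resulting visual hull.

start: 5×5×5 = 125 voxels
V1 z: intersect with XY mask (12 set) -- 60 left
V2 x: intersect with YZ mask (13 set) -- 32 left
V3 y: intersect with XZ mask (16 set) -- 19 left

19 voxels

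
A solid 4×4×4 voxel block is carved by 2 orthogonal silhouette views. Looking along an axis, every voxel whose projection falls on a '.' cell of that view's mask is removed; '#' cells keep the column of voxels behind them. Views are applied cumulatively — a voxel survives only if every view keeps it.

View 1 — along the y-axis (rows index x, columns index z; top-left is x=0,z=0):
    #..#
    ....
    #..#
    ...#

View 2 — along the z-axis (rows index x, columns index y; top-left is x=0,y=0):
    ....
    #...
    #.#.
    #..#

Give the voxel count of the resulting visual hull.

start: 4×4×4 = 64 voxels
  1. axis=1 (XZ plane), |mask|=5  ⇒  voxels=20
  2. axis=2 (XY plane), |mask|=5  ⇒  voxels=6

6 voxels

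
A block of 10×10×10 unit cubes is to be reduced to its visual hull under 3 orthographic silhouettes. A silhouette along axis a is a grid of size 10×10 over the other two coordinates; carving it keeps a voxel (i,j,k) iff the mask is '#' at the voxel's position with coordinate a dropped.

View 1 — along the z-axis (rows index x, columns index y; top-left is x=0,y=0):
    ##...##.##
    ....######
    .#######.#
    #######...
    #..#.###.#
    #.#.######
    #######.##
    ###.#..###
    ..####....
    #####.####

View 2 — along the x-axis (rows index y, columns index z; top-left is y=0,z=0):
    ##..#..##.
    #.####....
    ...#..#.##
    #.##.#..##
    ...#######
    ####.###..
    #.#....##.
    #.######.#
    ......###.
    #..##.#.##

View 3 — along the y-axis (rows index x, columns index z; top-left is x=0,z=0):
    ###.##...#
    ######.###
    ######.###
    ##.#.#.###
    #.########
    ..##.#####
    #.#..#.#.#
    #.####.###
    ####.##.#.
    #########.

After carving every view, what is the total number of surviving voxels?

start: 10×10×10 = 1000 voxels
[1] z-view keeps 70 columns → grid now 700
[2] x-view keeps 55 columns → grid now 387
[3] y-view keeps 76 columns → grid now 299

|visual hull| = 299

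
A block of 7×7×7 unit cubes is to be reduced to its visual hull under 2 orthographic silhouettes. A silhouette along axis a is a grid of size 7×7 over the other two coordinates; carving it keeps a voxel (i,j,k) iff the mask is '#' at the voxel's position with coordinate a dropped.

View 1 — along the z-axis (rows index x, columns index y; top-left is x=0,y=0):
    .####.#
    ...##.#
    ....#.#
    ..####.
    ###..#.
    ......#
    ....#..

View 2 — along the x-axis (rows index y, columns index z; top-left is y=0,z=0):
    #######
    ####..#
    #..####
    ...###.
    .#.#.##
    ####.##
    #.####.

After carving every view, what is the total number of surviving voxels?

remaining voxels: 93

before carving: 343 voxels (7×7×7)
carve view 1 (along z, XY-mask fill 20/49): 140 voxels remain
carve view 2 (along x, YZ-mask fill 35/49): 93 voxels remain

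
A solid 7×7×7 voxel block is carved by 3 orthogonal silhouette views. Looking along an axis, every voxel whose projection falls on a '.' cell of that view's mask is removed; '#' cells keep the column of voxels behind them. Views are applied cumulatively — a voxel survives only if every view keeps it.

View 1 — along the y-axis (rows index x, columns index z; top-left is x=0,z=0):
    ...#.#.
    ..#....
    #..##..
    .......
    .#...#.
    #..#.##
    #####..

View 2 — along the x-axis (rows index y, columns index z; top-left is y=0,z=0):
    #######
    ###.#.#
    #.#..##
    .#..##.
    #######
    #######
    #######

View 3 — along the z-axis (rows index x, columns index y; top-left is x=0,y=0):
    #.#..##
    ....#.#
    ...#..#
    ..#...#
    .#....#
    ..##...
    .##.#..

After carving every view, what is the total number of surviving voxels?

before carving: 343 voxels (7×7×7)
after view 1 [y-axis, 17 of 49 cells solid] → remaining = 119
after view 2 [x-axis, 40 of 49 cells solid] → remaining = 94
after view 3 [z-axis, 17 of 49 cells solid] → remaining = 31

remaining voxels: 31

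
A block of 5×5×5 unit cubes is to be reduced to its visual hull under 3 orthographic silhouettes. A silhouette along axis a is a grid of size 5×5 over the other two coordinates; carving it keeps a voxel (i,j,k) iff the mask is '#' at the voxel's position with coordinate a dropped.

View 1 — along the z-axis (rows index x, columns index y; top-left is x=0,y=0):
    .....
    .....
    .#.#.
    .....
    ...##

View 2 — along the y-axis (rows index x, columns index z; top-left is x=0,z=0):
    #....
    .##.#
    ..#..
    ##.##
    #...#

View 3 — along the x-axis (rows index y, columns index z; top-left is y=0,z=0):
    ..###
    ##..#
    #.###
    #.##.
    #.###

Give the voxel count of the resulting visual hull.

4 voxels

full grid |V| = 125
step 1: project along z, AND mask (4/25) → |grid| = 20
step 2: project along y, AND mask (11/25) → |grid| = 6
step 3: project along x, AND mask (17/25) → |grid| = 4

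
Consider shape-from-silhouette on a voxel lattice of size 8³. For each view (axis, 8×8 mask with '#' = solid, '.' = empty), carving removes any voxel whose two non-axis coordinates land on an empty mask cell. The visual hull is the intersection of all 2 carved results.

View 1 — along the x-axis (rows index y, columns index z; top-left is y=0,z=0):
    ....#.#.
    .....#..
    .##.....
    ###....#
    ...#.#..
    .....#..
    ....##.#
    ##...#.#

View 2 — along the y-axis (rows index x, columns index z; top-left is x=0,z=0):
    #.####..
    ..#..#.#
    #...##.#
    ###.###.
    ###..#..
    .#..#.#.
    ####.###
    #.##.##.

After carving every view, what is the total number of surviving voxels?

95 voxels

before carving: 512 voxels (8×8×8)
step 1: project along x, AND mask (19/64) → |grid| = 152
step 2: project along y, AND mask (37/64) → |grid| = 95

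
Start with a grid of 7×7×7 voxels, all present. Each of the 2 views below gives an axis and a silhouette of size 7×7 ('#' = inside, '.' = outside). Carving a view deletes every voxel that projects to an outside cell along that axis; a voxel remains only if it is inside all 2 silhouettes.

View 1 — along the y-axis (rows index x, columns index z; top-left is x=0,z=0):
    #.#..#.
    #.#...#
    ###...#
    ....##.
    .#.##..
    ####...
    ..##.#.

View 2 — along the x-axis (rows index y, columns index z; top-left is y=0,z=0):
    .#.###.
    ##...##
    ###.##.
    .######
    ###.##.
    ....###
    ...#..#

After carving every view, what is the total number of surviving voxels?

initial block: 7^3 = 343
carve view 1 (along y, XZ-mask fill 22/49): 154 voxels remain
carve view 2 (along x, YZ-mask fill 29/49): 87 voxels remain

|visual hull| = 87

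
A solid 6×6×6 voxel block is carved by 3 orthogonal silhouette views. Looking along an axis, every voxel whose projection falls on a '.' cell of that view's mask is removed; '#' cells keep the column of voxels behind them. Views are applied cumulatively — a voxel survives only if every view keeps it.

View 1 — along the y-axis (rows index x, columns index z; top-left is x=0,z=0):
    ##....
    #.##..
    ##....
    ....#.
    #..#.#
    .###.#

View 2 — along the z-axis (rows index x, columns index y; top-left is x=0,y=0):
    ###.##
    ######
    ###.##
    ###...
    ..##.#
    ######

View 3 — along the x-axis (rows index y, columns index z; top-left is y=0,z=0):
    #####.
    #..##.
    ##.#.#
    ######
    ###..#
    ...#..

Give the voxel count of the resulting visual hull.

voxel count = 51

initial block: 6^3 = 216
after view 1 [y-axis, 15 of 36 cells solid] → remaining = 90
after view 2 [z-axis, 28 of 36 cells solid] → remaining = 74
after view 3 [x-axis, 23 of 36 cells solid] → remaining = 51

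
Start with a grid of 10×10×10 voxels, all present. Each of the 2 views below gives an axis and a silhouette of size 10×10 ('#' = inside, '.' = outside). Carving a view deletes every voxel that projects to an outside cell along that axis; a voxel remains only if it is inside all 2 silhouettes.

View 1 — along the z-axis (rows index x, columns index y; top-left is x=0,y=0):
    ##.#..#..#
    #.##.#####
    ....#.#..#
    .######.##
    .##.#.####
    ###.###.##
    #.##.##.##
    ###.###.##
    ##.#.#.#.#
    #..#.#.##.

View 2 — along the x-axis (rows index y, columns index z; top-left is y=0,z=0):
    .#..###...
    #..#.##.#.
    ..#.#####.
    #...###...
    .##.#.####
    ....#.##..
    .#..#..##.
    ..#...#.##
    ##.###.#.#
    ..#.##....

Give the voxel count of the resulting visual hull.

full grid |V| = 1000
after view 1 [z-axis, 65 of 100 cells solid] → remaining = 650
after view 2 [x-axis, 47 of 100 cells solid] → remaining = 298

voxel count = 298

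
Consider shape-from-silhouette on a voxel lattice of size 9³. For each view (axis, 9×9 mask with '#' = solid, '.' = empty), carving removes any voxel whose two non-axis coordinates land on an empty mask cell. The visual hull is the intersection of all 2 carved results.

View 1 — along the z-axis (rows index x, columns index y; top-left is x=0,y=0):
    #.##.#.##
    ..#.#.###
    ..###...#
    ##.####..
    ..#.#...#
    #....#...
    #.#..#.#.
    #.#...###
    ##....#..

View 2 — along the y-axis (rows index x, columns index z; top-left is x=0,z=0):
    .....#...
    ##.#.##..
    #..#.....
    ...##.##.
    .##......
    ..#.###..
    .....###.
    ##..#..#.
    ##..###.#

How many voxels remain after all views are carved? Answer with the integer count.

initial block: 9^3 = 729
step 1: project along z, AND mask (38/81) → |grid| = 342
step 2: project along y, AND mask (31/81) → |grid| = 127

|visual hull| = 127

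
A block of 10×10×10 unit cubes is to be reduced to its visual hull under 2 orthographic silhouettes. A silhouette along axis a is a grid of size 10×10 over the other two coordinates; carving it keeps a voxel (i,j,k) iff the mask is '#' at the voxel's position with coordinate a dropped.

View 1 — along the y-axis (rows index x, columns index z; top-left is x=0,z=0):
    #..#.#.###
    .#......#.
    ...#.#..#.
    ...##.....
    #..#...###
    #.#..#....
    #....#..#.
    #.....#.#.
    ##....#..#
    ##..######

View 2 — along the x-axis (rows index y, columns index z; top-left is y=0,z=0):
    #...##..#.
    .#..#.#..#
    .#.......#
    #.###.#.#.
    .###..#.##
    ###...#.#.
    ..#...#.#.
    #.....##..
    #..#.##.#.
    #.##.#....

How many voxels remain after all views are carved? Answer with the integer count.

remaining voxels: 174

full grid |V| = 1000
after view 1 [y-axis, 39 of 100 cells solid] → remaining = 390
after view 2 [x-axis, 42 of 100 cells solid] → remaining = 174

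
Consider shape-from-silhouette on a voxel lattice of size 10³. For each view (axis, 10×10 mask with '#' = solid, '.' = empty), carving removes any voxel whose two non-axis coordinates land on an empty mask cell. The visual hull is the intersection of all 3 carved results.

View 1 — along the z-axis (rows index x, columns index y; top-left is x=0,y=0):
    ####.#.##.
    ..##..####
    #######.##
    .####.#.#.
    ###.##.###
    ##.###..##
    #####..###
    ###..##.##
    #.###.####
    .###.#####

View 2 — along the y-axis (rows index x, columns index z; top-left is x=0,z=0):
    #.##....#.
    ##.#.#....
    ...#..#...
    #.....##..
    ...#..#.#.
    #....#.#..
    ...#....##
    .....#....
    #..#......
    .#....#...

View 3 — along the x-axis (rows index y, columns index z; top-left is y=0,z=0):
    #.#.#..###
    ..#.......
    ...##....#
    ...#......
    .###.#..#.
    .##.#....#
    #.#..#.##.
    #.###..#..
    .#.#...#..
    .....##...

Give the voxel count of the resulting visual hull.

start: 10×10×10 = 1000 voxels
after view 1 [z-axis, 74 of 100 cells solid] → remaining = 740
after view 2 [y-axis, 27 of 100 cells solid] → remaining = 196
after view 3 [x-axis, 35 of 100 cells solid] → remaining = 62

62 voxels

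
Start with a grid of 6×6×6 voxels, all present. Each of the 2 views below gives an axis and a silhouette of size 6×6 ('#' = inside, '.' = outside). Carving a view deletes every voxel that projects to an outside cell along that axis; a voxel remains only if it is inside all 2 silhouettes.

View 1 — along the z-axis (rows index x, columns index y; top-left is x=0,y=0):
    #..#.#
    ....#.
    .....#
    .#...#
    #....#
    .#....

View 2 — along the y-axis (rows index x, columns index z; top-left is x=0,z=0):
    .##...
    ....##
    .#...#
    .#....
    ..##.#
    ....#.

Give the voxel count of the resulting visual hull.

initial block: 6^3 = 216
V1 z: intersect with XY mask (10 set) -- 60 left
V2 y: intersect with XZ mask (11 set) -- 19 left

voxel count = 19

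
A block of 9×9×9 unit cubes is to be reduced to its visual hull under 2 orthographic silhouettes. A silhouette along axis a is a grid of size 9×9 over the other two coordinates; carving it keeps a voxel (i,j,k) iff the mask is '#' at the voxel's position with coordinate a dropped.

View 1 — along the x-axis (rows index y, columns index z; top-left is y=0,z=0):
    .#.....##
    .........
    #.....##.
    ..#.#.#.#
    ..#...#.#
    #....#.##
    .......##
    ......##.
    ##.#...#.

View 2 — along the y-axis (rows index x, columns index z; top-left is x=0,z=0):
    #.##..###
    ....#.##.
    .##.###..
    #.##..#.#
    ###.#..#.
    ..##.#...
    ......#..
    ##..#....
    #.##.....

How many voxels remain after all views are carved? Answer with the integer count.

start: 9×9×9 = 729 voxels
[1] x-view keeps 25 columns → grid now 225
[2] y-view keeps 34 columns → grid now 91

remaining voxels: 91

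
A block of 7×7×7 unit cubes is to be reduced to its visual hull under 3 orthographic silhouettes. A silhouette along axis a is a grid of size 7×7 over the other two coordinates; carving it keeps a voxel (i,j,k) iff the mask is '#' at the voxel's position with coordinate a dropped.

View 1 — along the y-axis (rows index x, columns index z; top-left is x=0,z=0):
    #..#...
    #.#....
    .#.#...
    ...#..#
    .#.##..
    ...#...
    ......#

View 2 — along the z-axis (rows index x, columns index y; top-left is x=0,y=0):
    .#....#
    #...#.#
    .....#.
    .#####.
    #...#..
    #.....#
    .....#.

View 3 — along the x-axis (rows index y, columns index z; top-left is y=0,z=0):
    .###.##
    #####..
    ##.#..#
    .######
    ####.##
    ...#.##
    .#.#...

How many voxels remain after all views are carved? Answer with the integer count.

initial block: 7^3 = 343
after view 1 [y-axis, 13 of 49 cells solid] → remaining = 91
after view 2 [z-axis, 16 of 49 cells solid] → remaining = 31
after view 3 [x-axis, 31 of 49 cells solid] → remaining = 23

23 voxels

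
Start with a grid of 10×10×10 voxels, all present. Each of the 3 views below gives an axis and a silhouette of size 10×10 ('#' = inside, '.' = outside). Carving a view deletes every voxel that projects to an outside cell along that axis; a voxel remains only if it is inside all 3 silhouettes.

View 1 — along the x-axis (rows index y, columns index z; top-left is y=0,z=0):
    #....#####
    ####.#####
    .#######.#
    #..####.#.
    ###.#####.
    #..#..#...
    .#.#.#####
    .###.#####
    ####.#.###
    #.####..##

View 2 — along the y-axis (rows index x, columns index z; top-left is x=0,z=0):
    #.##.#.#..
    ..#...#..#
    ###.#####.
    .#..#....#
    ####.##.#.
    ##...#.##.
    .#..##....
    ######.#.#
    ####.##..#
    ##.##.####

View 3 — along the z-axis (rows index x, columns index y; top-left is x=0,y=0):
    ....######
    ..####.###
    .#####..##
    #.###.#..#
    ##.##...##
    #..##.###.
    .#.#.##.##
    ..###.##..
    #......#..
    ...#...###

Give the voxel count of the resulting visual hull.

|visual hull| = 214

full grid |V| = 1000
  1. axis=0 (YZ plane), |mask|=70  ⇒  voxels=700
  2. axis=1 (XZ plane), |mask|=57  ⇒  voxels=398
  3. axis=2 (XY plane), |mask|=55  ⇒  voxels=214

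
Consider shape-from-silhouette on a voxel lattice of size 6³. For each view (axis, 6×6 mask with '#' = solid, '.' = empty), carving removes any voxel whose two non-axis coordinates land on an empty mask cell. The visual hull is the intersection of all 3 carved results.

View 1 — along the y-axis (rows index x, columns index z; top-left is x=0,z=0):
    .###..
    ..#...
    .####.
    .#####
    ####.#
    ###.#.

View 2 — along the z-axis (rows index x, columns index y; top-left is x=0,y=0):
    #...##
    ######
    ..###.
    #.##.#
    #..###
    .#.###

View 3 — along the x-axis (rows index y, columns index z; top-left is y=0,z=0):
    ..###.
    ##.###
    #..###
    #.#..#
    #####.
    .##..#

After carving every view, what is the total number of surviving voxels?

start: 6×6×6 = 216 voxels
after view 1 [y-axis, 22 of 36 cells solid] → remaining = 132
after view 2 [z-axis, 24 of 36 cells solid] → remaining = 83
after view 3 [x-axis, 23 of 36 cells solid] → remaining = 52

voxel count = 52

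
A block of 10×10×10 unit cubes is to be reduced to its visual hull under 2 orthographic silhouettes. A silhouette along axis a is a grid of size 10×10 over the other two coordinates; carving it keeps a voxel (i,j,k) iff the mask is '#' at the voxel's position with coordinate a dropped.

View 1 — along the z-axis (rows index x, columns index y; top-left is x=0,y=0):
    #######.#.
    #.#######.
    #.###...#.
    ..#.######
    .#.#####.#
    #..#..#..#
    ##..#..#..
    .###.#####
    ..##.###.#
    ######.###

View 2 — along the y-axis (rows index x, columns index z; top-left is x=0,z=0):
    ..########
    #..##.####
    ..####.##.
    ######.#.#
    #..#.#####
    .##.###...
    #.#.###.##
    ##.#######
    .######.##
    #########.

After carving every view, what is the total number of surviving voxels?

before carving: 1000 voxels (10×10×10)
V1 z: intersect with XY mask (66 set) -- 660 left
V2 y: intersect with XZ mask (74 set) -- 504 left

voxel count = 504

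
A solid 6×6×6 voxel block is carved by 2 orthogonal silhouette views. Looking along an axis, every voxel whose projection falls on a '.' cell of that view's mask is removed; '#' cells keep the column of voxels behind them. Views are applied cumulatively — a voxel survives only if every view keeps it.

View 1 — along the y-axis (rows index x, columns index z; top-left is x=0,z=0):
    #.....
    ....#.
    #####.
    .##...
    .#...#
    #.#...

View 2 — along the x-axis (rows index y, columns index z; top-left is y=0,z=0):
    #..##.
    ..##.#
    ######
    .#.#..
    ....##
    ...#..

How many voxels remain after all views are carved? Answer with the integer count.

full grid |V| = 216
V1 y: intersect with XZ mask (13 set) -- 78 left
V2 x: intersect with YZ mask (17 set) -- 32 left

voxel count = 32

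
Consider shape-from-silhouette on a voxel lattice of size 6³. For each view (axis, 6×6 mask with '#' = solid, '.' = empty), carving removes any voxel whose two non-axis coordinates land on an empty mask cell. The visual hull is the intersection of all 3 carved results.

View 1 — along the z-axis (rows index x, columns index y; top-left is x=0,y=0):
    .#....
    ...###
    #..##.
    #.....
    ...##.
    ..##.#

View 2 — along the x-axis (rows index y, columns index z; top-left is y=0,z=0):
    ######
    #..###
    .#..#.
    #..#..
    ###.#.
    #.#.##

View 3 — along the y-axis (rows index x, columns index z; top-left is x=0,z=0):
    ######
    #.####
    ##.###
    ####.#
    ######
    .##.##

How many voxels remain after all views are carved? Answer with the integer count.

voxel count = 39

full grid |V| = 216
  1. axis=2 (XY plane), |mask|=13  ⇒  voxels=78
  2. axis=0 (YZ plane), |mask|=22  ⇒  voxels=46
  3. axis=1 (XZ plane), |mask|=31  ⇒  voxels=39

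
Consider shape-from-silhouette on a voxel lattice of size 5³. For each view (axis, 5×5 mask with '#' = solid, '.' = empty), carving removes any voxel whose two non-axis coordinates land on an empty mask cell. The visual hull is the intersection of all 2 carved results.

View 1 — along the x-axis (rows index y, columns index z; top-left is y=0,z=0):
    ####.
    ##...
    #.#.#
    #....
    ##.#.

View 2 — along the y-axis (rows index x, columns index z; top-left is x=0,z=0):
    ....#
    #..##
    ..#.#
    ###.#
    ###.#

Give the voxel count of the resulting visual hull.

full grid |V| = 125
after view 1 [x-axis, 13 of 25 cells solid] → remaining = 65
after view 2 [y-axis, 14 of 25 cells solid] → remaining = 34

remaining voxels: 34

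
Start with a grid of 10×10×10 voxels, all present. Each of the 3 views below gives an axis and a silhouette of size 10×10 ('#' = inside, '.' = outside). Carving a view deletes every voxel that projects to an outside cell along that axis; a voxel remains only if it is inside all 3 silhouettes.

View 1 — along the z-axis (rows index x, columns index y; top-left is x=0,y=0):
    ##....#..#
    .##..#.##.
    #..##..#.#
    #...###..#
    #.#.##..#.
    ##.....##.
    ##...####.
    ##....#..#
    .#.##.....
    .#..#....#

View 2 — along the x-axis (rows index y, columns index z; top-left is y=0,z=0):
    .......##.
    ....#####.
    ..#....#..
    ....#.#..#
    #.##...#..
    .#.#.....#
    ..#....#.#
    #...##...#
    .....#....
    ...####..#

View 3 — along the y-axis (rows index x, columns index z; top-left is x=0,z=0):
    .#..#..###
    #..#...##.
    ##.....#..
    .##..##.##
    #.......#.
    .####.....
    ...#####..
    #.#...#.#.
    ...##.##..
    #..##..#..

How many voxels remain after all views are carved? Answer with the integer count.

before carving: 1000 voxels (10×10×10)
step 1: project along z, AND mask (44/100) → |grid| = 440
step 2: project along x, AND mask (32/100) → |grid| = 148
step 3: project along y, AND mask (41/100) → |grid| = 60

60 voxels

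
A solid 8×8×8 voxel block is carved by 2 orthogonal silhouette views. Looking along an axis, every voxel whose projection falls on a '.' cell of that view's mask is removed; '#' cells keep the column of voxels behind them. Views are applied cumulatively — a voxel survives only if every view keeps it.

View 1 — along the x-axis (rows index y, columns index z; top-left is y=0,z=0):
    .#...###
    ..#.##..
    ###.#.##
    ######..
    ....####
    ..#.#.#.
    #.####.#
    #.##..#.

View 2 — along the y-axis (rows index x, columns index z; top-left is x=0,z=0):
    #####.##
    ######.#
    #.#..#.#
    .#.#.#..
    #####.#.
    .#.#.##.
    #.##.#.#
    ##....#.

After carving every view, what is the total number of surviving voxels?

169 voxels

before carving: 512 voxels (8×8×8)
step 1: project along x, AND mask (36/64) → |grid| = 288
step 2: project along y, AND mask (39/64) → |grid| = 169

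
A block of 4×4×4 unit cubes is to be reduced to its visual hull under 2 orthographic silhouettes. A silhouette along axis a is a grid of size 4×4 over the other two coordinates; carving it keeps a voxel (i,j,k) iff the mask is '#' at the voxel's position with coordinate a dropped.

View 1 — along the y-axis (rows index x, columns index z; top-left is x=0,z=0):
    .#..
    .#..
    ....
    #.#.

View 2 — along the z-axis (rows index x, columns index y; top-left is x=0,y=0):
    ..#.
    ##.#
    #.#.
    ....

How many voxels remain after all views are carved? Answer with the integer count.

start: 4×4×4 = 64 voxels
V1 y: intersect with XZ mask (4 set) -- 16 left
V2 z: intersect with XY mask (6 set) -- 4 left

4 voxels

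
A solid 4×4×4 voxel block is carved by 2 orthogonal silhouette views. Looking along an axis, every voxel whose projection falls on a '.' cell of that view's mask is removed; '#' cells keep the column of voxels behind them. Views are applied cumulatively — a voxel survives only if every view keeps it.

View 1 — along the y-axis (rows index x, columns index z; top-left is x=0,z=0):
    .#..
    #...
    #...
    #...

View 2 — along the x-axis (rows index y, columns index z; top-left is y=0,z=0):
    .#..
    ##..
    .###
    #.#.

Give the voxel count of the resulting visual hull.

full grid |V| = 64
after view 1 [y-axis, 4 of 16 cells solid] → remaining = 16
after view 2 [x-axis, 8 of 16 cells solid] → remaining = 9

|visual hull| = 9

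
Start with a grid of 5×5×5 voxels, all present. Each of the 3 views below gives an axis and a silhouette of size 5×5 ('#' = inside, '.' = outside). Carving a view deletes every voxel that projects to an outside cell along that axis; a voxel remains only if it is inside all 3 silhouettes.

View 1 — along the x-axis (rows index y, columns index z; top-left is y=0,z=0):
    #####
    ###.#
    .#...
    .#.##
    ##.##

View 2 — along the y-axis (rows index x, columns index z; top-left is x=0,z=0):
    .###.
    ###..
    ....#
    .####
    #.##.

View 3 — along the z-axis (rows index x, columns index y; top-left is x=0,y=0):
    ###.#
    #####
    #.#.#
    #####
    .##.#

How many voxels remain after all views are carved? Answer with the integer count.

start: 5×5×5 = 125 voxels
carve view 1 (along x, YZ-mask fill 17/25): 85 voxels remain
carve view 2 (along y, XZ-mask fill 14/25): 46 voxels remain
carve view 3 (along z, XY-mask fill 20/25): 38 voxels remain

38 voxels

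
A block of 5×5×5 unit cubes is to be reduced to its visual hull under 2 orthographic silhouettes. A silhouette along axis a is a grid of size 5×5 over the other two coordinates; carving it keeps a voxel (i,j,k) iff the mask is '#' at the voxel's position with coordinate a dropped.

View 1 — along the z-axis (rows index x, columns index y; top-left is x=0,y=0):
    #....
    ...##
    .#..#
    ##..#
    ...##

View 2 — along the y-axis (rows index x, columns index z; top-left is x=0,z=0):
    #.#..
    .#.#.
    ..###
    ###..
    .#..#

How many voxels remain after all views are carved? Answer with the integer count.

|visual hull| = 25

full grid |V| = 125
[1] z-view keeps 10 columns → grid now 50
[2] y-view keeps 12 columns → grid now 25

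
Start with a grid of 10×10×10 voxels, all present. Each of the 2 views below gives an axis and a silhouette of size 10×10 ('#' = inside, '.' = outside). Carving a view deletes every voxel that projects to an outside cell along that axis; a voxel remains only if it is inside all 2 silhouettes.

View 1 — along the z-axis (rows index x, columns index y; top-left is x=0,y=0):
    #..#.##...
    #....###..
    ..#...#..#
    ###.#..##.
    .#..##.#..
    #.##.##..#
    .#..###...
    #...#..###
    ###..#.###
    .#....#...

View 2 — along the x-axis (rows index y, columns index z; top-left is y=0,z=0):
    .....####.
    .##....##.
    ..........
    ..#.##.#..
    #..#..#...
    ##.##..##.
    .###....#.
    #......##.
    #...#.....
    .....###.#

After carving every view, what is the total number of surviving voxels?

initial block: 10^3 = 1000
after view 1 [z-axis, 45 of 100 cells solid] → remaining = 450
after view 2 [x-axis, 34 of 100 cells solid] → remaining = 161

|visual hull| = 161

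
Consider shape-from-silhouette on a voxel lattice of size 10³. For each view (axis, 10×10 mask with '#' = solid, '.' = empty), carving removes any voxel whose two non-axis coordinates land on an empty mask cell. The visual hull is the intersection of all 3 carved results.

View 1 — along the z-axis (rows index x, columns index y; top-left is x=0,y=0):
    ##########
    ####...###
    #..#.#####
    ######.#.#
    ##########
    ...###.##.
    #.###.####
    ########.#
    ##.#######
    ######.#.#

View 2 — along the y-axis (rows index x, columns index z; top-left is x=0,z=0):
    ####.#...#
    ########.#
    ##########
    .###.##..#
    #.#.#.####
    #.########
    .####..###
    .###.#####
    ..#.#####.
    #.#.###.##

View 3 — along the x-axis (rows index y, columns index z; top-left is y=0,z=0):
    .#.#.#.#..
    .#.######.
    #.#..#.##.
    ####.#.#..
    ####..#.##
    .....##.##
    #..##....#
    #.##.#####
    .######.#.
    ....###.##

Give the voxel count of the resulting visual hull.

before carving: 1000 voxels (10×10×10)
V1 z: intersect with XY mask (81 set) -- 810 left
V2 y: intersect with XZ mask (75 set) -- 594 left
V3 x: intersect with YZ mask (57 set) -- 341 left

|visual hull| = 341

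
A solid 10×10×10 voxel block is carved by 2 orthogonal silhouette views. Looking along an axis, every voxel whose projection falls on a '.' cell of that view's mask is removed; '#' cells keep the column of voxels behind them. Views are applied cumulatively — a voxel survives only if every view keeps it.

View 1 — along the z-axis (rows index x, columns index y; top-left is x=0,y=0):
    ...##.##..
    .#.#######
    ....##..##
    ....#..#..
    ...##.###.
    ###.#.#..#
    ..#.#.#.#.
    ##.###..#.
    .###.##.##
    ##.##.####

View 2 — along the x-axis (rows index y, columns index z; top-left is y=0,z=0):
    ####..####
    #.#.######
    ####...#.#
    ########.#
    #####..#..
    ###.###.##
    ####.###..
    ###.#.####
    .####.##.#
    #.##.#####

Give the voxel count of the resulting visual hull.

initial block: 10^3 = 1000
[1] z-view keeps 54 columns → grid now 540
[2] x-view keeps 75 columns → grid now 400

400 voxels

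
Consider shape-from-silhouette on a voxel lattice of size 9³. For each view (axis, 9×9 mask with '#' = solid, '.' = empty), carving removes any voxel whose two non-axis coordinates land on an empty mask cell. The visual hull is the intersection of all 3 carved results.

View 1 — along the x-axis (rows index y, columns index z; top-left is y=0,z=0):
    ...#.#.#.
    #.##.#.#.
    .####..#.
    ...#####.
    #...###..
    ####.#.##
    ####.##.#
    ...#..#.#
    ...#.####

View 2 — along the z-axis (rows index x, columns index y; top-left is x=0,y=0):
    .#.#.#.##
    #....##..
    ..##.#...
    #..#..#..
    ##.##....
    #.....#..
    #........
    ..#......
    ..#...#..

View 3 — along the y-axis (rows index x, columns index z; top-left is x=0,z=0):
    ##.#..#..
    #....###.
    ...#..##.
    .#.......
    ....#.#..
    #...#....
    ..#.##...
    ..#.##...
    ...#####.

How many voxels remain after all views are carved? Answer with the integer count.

initial block: 9^3 = 729
carve view 1 (along x, YZ-mask fill 44/81): 396 voxels remain
carve view 2 (along z, XY-mask fill 24/81): 121 voxels remain
carve view 3 (along y, XZ-mask fill 27/81): 41 voxels remain

remaining voxels: 41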